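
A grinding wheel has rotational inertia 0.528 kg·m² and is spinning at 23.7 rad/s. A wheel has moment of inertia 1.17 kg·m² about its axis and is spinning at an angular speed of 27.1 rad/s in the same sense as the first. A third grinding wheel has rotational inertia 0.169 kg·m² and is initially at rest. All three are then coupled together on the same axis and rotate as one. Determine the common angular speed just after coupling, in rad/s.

|ω_f| ≈ 23.7 rad/s

The coupling torques are internal; angular momentum about the shared axis is conserved.
Taking A's sense as positive: L = (0.5280)(23.7) + (1.170)(27.1) = 44.22 kg·m²·rad/s.
Combined I = 0.5280 + 1.170 + 0.1690 = 1.867 kg·m².
ω_f = L / I = 44.22 / 1.867 = 23.69 rad/s.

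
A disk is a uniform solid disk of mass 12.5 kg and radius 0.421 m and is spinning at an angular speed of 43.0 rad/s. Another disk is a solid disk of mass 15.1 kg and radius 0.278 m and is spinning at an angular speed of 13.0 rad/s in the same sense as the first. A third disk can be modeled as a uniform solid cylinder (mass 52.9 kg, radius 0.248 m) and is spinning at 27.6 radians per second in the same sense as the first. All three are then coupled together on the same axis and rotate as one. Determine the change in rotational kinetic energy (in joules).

ΔKE ≈ -183 J

No external torque acts about the common axis, so total angular momentum is conserved.
Moments of inertia: I_A = ½(12.5)(0.421)² = 1.108 kg·m²; I_B = ½(15.1)(0.278)² = 0.5835 kg·m²; I_C = ½(52.9)(0.248)² = 1.627 kg·m².
Taking A's sense as positive: L = (1.108)(43.0) + (0.5835)(13.0) + (1.627)(27.6) = 100.1 kg·m²·rad/s.
Combined I = 1.108 + 0.5835 + 1.627 = 3.318 kg·m².
ω_f = L / I = 100.1 / 3.318 = 30.17 rad/s.
KE_i = ½ΣIω² = 1693 J; KE_f = ½(3.318)(30.17)² = 1510 J.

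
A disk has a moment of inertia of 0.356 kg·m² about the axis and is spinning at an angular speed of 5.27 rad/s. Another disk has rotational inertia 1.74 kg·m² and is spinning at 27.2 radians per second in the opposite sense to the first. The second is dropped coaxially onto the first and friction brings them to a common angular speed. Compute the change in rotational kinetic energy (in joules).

No external torque acts about the common axis, so total angular momentum is conserved.
Taking A's sense as positive: L = (0.3560)(5.27) − (1.740)(27.2) = -45.45 kg·m²·rad/s.
Combined I = 0.3560 + 1.740 = 2.096 kg·m².
ω_f = L / I = -45.45 / 2.096 = -21.69 rad/s.
KE_i = ½ΣIω² = 648.6 J; KE_f = ½(2.096)(21.69)² = 492.8 J.

ΔKE ≈ -156 J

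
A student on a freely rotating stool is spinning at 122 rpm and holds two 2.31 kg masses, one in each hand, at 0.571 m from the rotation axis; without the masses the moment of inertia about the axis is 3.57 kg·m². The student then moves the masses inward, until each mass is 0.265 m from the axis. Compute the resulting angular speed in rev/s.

With no external torque about the axis, L is conserved: I₁ω₁ = I₂ω₂.
I₁ = 3.57 + 2(2.31)(0.571)² = 5.076 kg·m²; I₂ = 3.57 + 2(2.31)(0.265)² = 3.894 kg·m².
ω₂ = I₁ω₁ / I₂ = (5.076)(122 rpm) / (3.894) = 159.0 rpm = 2.650 rev/s.

ω₂ ≈ 2.65 rev/s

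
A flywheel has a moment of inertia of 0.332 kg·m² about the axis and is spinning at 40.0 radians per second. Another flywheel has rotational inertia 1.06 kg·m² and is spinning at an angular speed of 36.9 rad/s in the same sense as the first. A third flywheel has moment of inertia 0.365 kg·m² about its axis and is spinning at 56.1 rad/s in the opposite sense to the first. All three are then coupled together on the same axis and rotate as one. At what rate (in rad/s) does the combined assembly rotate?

No external torque acts about the common axis, so total angular momentum is conserved.
Taking A's sense as positive: L = (0.3320)(40.0) + (1.060)(36.9) − (0.3650)(56.1) = 31.92 kg·m²·rad/s.
Combined I = 0.3320 + 1.060 + 0.3650 = 1.757 kg·m².
ω_f = L / I = 31.92 / 1.757 = 18.17 rad/s.

|ω_f| ≈ 18.2 rad/s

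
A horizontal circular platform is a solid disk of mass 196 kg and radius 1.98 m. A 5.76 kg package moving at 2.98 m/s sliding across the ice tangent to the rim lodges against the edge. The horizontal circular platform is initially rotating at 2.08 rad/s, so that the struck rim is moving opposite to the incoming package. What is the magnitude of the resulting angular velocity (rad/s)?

|ω_f| ≈ 1.88 rad/s

About the central axle the impulsive forces during the collision are internal, so angular momentum about that axis is conserved.
I_p = ½(196)(1.98)² = 384.2 kg·m². Taking the sense of the package's angular momentum as positive, L_{package} = m v R = (5.76)(2.98)(1.98) = 33.99 kg·m²/s.
L_i = −I_p ω_p + m v R = −(384.2)(2.08) + 33.99 = -765.1 kg·m²/s.
After sticking, I_f = I_p + m R² = 384.2 + (5.76)(1.98)² = 406.8 kg·m².
ω_f = L_i / I_f = -765.1 / 406.8 = -1.881 rad/s.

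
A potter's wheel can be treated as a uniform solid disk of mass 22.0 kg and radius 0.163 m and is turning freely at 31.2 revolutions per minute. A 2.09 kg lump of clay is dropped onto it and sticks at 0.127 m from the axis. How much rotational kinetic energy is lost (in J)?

No external torque acts about the axis; L_before = L_after.
I_p = ½(22.0)(0.163)² = 0.2923 kg·m².
Added inertia Σmr² = (2.09)(0.127)² = 0.03371 kg·m²; I_f = 0.2923 + 0.03371 = 0.3260 kg·m².
ω_f = I_p ω_i / I_f = (0.2923)(31.2) / 0.3260 = 27.97 rpm.
KE_i = ½(0.2923)(3.267 rad/s)² = 1.560 J; KE_f = ½(0.3260)(2.929)² = 1.399 J.

energy lost ≈ 0.161 J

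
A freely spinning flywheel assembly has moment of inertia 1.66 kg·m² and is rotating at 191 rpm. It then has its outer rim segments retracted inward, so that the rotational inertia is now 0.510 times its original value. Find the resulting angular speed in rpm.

With no external torque about the axis, L is conserved: I₁ω₁ = I₂ω₂.
I₂ = 0.510 × 1.66 = 0.8466 kg·m².
ω₂ = I₁ω₁ / I₂ = (1.660)(191 rpm) / (0.8466) = 374.5 rpm.

ω₂ ≈ 375 rpm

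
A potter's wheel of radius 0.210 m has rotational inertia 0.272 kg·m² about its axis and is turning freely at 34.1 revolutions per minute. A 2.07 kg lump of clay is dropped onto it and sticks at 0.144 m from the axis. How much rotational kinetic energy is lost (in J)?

No external torque acts about the axis; L_before = L_after.
Added inertia Σmr² = (2.07)(0.144)² = 0.04292 kg·m²; I_f = 0.2720 + 0.04292 = 0.3149 kg·m².
ω_f = I_p ω_i / I_f = (0.2720)(34.1) / 0.3149 = 29.45 rpm.
KE_i = ½(0.2720)(3.571 rad/s)² = 1.734 J; KE_f = ½(0.3149)(3.084)² = 1.498 J.

energy lost ≈ 0.236 J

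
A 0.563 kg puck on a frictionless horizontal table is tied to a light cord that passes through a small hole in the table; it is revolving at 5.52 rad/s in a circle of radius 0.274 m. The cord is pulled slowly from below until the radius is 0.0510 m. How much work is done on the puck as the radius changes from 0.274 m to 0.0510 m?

W ≈ 17.9 J

The constraining force is radial, so m r² ω about the center is conserved.
ω₂ = ω₁ (r₁/r₂)² = (5.52)(0.274/0.0510)² = 159.3 rad/s.
W = ΔKE = ½m(v₂² − v₁²) = 17.94 J.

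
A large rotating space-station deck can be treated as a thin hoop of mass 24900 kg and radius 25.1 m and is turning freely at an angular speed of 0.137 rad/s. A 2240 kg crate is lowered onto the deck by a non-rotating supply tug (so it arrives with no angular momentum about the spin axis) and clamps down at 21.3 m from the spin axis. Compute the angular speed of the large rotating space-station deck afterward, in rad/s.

ω_f ≈ 0.129 rad/s

No external torque acts about the spin axis; L_before = L_after.
I_p = (24900)(25.1)² = 1.569e+07 kg·m².
Added inertia Σmr² = (2240)(21.3)² = 1.016e+06 kg·m²; I_f = 1.569e+07 + 1.016e+06 = 1.670e+07 kg·m².
ω_f = I_p ω_i / I_f = (1.569e+07)(0.137) / 1.670e+07 = 0.1287 rad/s.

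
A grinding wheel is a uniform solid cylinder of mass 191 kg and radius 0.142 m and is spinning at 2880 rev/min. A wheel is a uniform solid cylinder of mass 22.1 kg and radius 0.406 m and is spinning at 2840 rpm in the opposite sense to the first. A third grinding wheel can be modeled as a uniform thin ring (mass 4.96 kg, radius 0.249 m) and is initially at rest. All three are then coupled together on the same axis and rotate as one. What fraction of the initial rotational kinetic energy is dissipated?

The coupling torques are internal; angular momentum about the shared axis is conserved.
Moments of inertia: I_A = ½(191)(0.142)² = 1.926 kg·m²; I_B = ½(22.1)(0.406)² = 1.821 kg·m²; I_C = (4.96)(0.249)² = 0.3075 kg·m².
Taking A's sense as positive: L = (1.926)(2880) − (1.821)(2840) = 373.0 kg·m²·rpm.
Combined I = 1.926 + 1.821 + 0.3075 = 4.055 kg·m².
ω_f = L / I = 373.0 / 4.055 = 92.00 rpm.
KE_i = ½ΣIω² = 1.681e+05 J; KE_f = ½(4.055)(9.634)² = 188.2 J.
Fraction dissipated = (KE_i − KE_f)/KE_i = 0.9989.

fraction ≈ 0.999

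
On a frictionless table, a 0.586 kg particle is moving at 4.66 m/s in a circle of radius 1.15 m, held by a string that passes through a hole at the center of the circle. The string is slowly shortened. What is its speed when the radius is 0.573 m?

Central (radial) force ⇒ zero torque about the center ⇒ m v r is constant.
v₂ = v₁ r₁ / r₂ = (4.66)(1.15) / (0.573) = 9.353 m/s.

v₂ ≈ 9.35 m/s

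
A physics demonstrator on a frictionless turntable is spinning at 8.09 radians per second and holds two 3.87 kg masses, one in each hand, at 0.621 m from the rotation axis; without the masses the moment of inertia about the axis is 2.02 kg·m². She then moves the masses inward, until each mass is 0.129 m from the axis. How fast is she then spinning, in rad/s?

ω₂ ≈ 18.8 rad/s

Angular momentum about the spin axis is conserved since the torque about it is zero.
I₁ = 2.02 + 2(3.87)(0.621)² = 5.005 kg·m²; I₂ = 2.02 + 2(3.87)(0.129)² = 2.149 kg·m².
ω₂ = I₁ω₁ / I₂ = (5.005)(8.09 rad/s) / (2.149) = 18.84 rad/s.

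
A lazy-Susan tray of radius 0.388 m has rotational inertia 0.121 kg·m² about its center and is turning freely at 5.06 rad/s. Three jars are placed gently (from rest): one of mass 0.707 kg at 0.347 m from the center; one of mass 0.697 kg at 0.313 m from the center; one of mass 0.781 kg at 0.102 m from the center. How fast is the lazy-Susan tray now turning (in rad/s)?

ω_f ≈ 2.17 rad/s

No external torque acts about the center; L_before = L_after.
Added inertia Σmr² = (0.707)(0.347)² + (0.697)(0.313)² + (0.781)(0.102)² = 0.1615 kg·m²; I_f = 0.1210 + 0.1615 = 0.2825 kg·m².
ω_f = I_p ω_i / I_f = (0.1210)(5.06) / 0.2825 = 2.167 rad/s.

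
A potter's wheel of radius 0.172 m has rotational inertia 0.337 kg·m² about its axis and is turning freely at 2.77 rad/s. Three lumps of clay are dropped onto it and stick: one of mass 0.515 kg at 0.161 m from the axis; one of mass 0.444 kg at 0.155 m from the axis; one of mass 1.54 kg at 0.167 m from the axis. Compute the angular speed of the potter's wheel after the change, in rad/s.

The added mass arrives with no angular momentum about the axis, and any external torque about the axis is negligible, so the system's angular momentum is conserved.
Added inertia Σmr² = (0.515)(0.161)² + (0.444)(0.155)² + (1.54)(0.167)² = 0.06697 kg·m²; I_f = 0.3370 + 0.06697 = 0.4040 kg·m².
ω_f = I_p ω_i / I_f = (0.3370)(2.77) / 0.4040 = 2.311 rad/s.

ω_f ≈ 2.31 rad/s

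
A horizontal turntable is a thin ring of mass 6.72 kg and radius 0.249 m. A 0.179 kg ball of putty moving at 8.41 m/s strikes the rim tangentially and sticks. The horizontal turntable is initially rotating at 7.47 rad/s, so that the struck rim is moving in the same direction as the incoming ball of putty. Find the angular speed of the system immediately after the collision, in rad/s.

About the axle the impulsive forces during the collision are internal, so angular momentum about that axis is conserved.
I_p = (6.72)(0.249)² = 0.4166 kg·m². Taking the sense of the ball of putty's angular momentum as positive, L_{ball} = m v R = (0.179)(8.41)(0.249) = 0.3748 kg·m²/s.
L_i = +I_p ω_p + m v R = +(0.4166)(7.47) + 0.3748 = 3.487 kg·m²/s.
After sticking, I_f = I_p + m R² = 0.4166 + (0.179)(0.249)² = 0.4277 kg·m².
ω_f = L_i / I_f = 3.487 / 0.4277 = 8.153 rad/s.

|ω_f| ≈ 8.15 rad/s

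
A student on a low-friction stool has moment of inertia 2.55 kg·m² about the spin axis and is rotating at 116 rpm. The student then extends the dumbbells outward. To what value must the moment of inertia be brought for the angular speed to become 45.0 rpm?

I₂ ≈ 6.57 kg·m²

Angular momentum about the spin axis is conserved since the torque about it is zero.
I₂ = I₁ω₁ / ω₂ = (2.55)(116) / (45.0) = 6.573 kg·m².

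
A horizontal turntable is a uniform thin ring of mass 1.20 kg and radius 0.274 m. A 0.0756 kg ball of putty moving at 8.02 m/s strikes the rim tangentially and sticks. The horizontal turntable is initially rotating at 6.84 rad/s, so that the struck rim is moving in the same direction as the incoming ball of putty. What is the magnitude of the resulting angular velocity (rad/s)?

|ω_f| ≈ 8.17 rad/s

About the axle the impulsive forces during the collision are internal, so angular momentum about that axis is conserved.
I_p = (1.20)(0.274)² = 0.09009 kg·m². Taking the sense of the ball of putty's angular momentum as positive, L_{ball} = m v R = (0.0756)(8.02)(0.274) = 0.1661 kg·m²/s.
L_i = +I_p ω_p + m v R = +(0.09009)(6.84) + 0.1661 = 0.7824 kg·m²/s.
After sticking, I_f = I_p + m R² = 0.09009 + (0.0756)(0.274)² = 0.09577 kg·m².
ω_f = L_i / I_f = 0.7824 / 0.09577 = 8.169 rad/s.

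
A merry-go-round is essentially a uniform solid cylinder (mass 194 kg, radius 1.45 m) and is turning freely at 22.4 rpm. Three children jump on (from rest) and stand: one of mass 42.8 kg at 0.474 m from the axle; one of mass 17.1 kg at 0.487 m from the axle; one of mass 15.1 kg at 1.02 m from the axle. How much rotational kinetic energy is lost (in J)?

energy lost ≈ 70.7 J

The added mass arrives with no angular momentum about the axle, and any external torque about the axle is negligible, so the system's angular momentum is conserved.
I_p = ½(194)(1.45)² = 203.9 kg·m².
Added inertia Σmr² = (42.8)(0.474)² + (17.1)(0.487)² + (15.1)(1.02)² = 29.38 kg·m²; I_f = 203.9 + 29.38 = 233.3 kg·m².
ω_f = I_p ω_i / I_f = (203.9)(22.4) / 233.3 = 19.58 rpm.
KE_i = ½(203.9)(2.346 rad/s)² = 561.1 J; KE_f = ½(233.3)(2.050)² = 490.4 J.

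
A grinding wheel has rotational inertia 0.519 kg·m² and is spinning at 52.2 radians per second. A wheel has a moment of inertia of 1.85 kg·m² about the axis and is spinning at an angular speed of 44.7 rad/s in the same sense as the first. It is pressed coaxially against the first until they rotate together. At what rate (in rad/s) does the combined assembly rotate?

|ω_f| ≈ 46.3 rad/s

No external torque acts about the common axis, so total angular momentum is conserved.
Taking A's sense as positive: L = (0.5190)(52.2) + (1.850)(44.7) = 109.8 kg·m²·rad/s.
Combined I = 0.5190 + 1.850 = 2.369 kg·m².
ω_f = L / I = 109.8 / 2.369 = 46.34 rad/s.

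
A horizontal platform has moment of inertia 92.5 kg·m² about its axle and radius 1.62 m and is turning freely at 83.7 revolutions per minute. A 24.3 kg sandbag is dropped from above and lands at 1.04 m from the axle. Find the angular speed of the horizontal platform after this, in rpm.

No external torque acts about the axle; L_before = L_after.
Added inertia Σmr² = (24.3)(1.04)² = 26.28 kg·m²; I_f = 92.50 + 26.28 = 118.8 kg·m².
ω_f = I_p ω_i / I_f = (92.50)(83.7) / 118.8 = 65.18 rpm.

ω_f ≈ 65.2 rpm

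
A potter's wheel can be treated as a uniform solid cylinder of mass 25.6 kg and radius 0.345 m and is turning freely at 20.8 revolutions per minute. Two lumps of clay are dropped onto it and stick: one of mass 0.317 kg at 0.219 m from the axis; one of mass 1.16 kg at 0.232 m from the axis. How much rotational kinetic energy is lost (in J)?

The added mass arrives with no angular momentum about the axis, and any external torque about the axis is negligible, so the system's angular momentum is conserved.
I_p = ½(25.6)(0.345)² = 1.524 kg·m².
Added inertia Σmr² = (0.317)(0.219)² + (1.16)(0.232)² = 0.07764 kg·m²; I_f = 1.524 + 0.07764 = 1.601 kg·m².
ω_f = I_p ω_i / I_f = (1.524)(20.8) / 1.601 = 19.79 rpm.
KE_i = ½(1.524)(2.178 rad/s)² = 3.614 J; KE_f = ½(1.601)(2.073)² = 3.439 J.

energy lost ≈ 0.175 J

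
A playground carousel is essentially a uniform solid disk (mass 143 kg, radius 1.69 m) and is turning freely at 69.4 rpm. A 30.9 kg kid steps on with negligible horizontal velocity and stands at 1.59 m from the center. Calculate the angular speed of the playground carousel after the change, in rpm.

ω_f ≈ 50.2 rpm

The added mass arrives with no angular momentum about the center, and any external torque about the center is negligible, so the system's angular momentum is conserved.
I_p = ½(143)(1.69)² = 204.2 kg·m².
Added inertia Σmr² = (30.9)(1.59)² = 78.12 kg·m²; I_f = 204.2 + 78.12 = 282.3 kg·m².
ω_f = I_p ω_i / I_f = (204.2)(69.4) / 282.3 = 50.20 rpm.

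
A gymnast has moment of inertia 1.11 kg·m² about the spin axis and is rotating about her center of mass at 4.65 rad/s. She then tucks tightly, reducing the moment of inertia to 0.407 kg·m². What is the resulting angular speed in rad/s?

ω₂ ≈ 12.7 rad/s

Angular momentum about the spin axis is conserved since the torque about it is zero.
ω₂ = I₁ω₁ / I₂ = (1.110)(4.65 rad/s) / (0.4070) = 12.68 rad/s.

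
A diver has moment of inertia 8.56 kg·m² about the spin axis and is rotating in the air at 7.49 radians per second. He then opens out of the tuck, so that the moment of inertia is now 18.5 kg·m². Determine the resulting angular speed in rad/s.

ω₂ ≈ 3.47 rad/s

Angular momentum about the spin axis is conserved since the torque about it is zero.
ω₂ = I₁ω₁ / I₂ = (8.560)(7.49 rad/s) / (18.50) = 3.466 rad/s.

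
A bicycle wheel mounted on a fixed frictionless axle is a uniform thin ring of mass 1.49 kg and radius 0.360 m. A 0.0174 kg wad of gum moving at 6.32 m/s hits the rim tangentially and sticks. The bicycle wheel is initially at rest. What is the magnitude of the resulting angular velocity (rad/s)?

|ω_f| ≈ 0.203 rad/s

The axle reaction passes through the axle and exerts no torque about it; angular momentum about the axle is conserved through the impact.
I_p = (1.49)(0.360)² = 0.1931 kg·m². Taking the sense of the wad of gum's angular momentum as positive, L_{wad} = m v R = (0.0174)(6.32)(0.360) = 0.03959 kg·m²/s.
L_i = 0 + 0.03959 = 0.03959 kg·m²/s.
After sticking, I_f = I_p + m R² = 0.1931 + (0.0174)(0.360)² = 0.1954 kg·m².
ω_f = L_i / I_f = 0.03959 / 0.1954 = 0.2026 rad/s.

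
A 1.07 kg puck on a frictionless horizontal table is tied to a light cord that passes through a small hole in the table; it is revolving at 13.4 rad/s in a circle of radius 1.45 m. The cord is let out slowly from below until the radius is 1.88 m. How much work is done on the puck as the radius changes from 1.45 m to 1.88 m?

W ≈ -81.8 J

No torque about the axis ⇒ m r₁² ω₁ = m r₂² ω₂.
ω₂ = ω₁ (r₁/r₂)² = (13.4)(1.45/1.88)² = 7.971 rad/s.
W = ΔKE = ½m(v₂² − v₁²) = -81.83 J.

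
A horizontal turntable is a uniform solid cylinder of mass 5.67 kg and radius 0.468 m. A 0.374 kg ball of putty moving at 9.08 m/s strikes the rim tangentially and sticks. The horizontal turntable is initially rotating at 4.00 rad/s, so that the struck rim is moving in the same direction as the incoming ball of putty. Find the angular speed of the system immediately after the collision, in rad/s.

About the axle the impulsive forces during the collision are internal, so angular momentum about that axis is conserved.
I_p = ½(5.67)(0.468)² = 0.6209 kg·m². Taking the sense of the ball of putty's angular momentum as positive, L_{ball} = m v R = (0.374)(9.08)(0.468) = 1.589 kg·m²/s.
L_i = +I_p ω_p + m v R = +(0.6209)(4.00) + 1.589 = 4.073 kg·m²/s.
After sticking, I_f = I_p + m R² = 0.6209 + (0.374)(0.468)² = 0.7028 kg·m².
ω_f = L_i / I_f = 4.073 / 0.7028 = 5.795 rad/s.

|ω_f| ≈ 5.80 rad/s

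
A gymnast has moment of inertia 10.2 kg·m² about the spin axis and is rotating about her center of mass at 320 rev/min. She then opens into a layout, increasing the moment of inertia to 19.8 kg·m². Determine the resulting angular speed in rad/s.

With no external torque about the axis, L is conserved: I₁ω₁ = I₂ω₂.
ω₂ = I₁ω₁ / I₂ = (10.20)(320 rpm) / (19.80) = 164.8 rpm = 17.26 rad/s.

ω₂ ≈ 17.3 rad/s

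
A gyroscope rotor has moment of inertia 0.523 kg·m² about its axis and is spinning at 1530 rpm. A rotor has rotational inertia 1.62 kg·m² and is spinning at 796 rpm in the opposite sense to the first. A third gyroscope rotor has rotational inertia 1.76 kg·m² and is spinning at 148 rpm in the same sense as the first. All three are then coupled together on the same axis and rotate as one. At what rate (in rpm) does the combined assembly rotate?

No external torque acts about the common axis, so total angular momentum is conserved.
Taking A's sense as positive: L = (0.5230)(1530) − (1.620)(796) + (1.760)(148) = -228.8 kg·m²·rpm.
Combined I = 0.5230 + 1.620 + 1.760 = 3.903 kg·m².
ω_f = L / I = -228.8 / 3.903 = -58.63 rpm.

|ω_f| ≈ 58.6 rpm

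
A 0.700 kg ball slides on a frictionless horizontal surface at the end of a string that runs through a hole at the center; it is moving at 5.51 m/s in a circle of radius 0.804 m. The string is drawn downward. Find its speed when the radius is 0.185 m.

v₂ ≈ 23.9 m/s

The only horizontal force on the mass is along the cord (radial), so it exerts no torque about the hole and angular momentum m v r is conserved.
v₂ = v₁ r₁ / r₂ = (5.51)(0.804) / (0.185) = 23.95 m/s.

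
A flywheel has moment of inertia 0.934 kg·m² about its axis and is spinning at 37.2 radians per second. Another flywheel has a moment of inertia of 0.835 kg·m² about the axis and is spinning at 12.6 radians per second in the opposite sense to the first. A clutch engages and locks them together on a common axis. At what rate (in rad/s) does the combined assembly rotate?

No external torque acts about the common axis, so total angular momentum is conserved.
Taking A's sense as positive: L = (0.9340)(37.2) − (0.8350)(12.6) = 24.22 kg·m²·rad/s.
Combined I = 0.9340 + 0.8350 = 1.769 kg·m².
ω_f = L / I = 24.22 / 1.769 = 13.69 rad/s.

|ω_f| ≈ 13.7 rad/s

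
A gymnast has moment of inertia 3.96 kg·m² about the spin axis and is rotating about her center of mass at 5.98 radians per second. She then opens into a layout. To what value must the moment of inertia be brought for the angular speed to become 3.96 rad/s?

I₂ ≈ 5.98 kg·m²

Angular momentum about the spin axis is conserved since the torque about it is zero.
I₂ = I₁ω₁ / ω₂ = (3.96)(5.98) / (3.96) = 5.980 kg·m².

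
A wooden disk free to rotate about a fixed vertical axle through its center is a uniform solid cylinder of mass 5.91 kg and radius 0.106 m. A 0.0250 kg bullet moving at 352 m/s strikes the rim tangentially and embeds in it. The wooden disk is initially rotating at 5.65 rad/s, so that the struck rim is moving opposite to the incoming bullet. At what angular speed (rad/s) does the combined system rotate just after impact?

|ω_f| ≈ 22.3 rad/s

The axle reaction passes through the axle and exerts no torque about it; angular momentum about the axle is conserved through the impact.
I_p = ½(5.91)(0.106)² = 0.03320 kg·m². Taking the sense of the bullet's angular momentum as positive, L_{bullet} = m v R = (0.0250)(352)(0.106) = 0.9328 kg·m²/s.
L_i = −I_p ω_p + m v R = −(0.03320)(5.65) + 0.9328 = 0.7452 kg·m²/s.
After sticking, I_f = I_p + m R² = 0.03320 + (0.0250)(0.106)² = 0.03348 kg·m².
ω_f = L_i / I_f = 0.7452 / 0.03348 = 22.26 rad/s.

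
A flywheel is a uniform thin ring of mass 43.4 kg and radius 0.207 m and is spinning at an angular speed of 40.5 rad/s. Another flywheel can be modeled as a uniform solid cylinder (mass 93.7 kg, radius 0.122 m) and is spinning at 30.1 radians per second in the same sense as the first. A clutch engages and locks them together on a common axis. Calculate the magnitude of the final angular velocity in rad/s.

|ω_f| ≈ 37.7 rad/s

No external torque acts about the common axis, so total angular momentum is conserved.
Moments of inertia: I_A = (43.4)(0.207)² = 1.860 kg·m²; I_B = ½(93.7)(0.122)² = 0.6973 kg·m².
Taking A's sense as positive: L = (1.860)(40.5) + (0.6973)(30.1) = 96.30 kg·m²·rad/s.
Combined I = 1.860 + 0.6973 = 2.557 kg·m².
ω_f = L / I = 96.30 / 2.557 = 37.66 rad/s.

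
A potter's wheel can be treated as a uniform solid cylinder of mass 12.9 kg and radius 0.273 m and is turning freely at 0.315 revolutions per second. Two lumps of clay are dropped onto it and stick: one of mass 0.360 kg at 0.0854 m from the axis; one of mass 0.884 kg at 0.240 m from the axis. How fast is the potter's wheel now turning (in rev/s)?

ω_f ≈ 0.283 rev/s

The added mass arrives with no angular momentum about the axis, and any external torque about the axis is negligible, so the system's angular momentum is conserved.
I_p = ½(12.9)(0.273)² = 0.4807 kg·m².
Added inertia Σmr² = (0.360)(0.0854)² + (0.884)(0.240)² = 0.05354 kg·m²; I_f = 0.4807 + 0.05354 = 0.5343 kg·m².
ω_f = I_p ω_i / I_f = (0.4807)(0.315) / 0.5343 = 0.2834 rev/s.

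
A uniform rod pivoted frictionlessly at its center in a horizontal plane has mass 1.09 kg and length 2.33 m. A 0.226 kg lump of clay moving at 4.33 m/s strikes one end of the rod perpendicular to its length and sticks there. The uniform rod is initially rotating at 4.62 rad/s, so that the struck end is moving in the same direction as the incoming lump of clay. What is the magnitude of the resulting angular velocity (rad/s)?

About the pivot the impulsive forces during the collision are internal, so angular momentum about that axis is conserved.
I_p = (1/12)(1.09)(2.33)² = 0.4931 kg·m². Taking the sense of the lump of clay's angular momentum as positive, L_{lump} = m v R = (0.226)(4.33)(2.33/2) = 1.140 kg·m²/s.
L_i = +I_p ω_p + m v R = +(0.4931)(4.62) + 1.140 = 3.418 kg·m²/s.
After sticking, I_f = I_p + m R² = 0.4931 + (0.226)(2.33/2)² = 0.7999 kg·m².
ω_f = L_i / I_f = 3.418 / 0.7999 = 4.274 rad/s.

|ω_f| ≈ 4.27 rad/s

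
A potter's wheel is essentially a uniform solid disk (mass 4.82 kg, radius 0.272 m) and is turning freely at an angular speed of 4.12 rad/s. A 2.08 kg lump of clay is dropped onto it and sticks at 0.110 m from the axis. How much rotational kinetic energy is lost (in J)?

The added mass arrives with no angular momentum about the axis, and any external torque about the axis is negligible, so the system's angular momentum is conserved.
I_p = ½(4.82)(0.272)² = 0.1783 kg·m².
Added inertia Σmr² = (2.08)(0.110)² = 0.02517 kg·m²; I_f = 0.1783 + 0.02517 = 0.2035 kg·m².
ω_f = I_p ω_i / I_f = (0.1783)(4.12) / 0.2035 = 3.610 rad/s.
KE_i = ½(0.1783)(4.120 rad/s)² = 1.513 J; KE_f = ½(0.2035)(3.610)² = 1.326 J.

energy lost ≈ 0.187 J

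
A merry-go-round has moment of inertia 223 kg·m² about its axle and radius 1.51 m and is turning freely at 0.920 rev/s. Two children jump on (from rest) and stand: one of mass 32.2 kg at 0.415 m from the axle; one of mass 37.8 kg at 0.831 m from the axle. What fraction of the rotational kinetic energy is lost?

The added mass arrives with no angular momentum about the axle, and any external torque about the axle is negligible, so the system's angular momentum is conserved.
Added inertia Σmr² = (32.2)(0.415)² + (37.8)(0.831)² = 31.65 kg·m²; I_f = 223.0 + 31.65 = 254.6 kg·m².
ω_f = I_p ω_i / I_f = (223.0)(0.920) / 254.6 = 0.8057 rev/s.
KE_i = ½(223.0)(5.781 rad/s)² = 3726 J; KE_f = ½(254.6)(5.062)² = 3263 J.
Fraction lost = 0.1243.

fraction ≈ 0.124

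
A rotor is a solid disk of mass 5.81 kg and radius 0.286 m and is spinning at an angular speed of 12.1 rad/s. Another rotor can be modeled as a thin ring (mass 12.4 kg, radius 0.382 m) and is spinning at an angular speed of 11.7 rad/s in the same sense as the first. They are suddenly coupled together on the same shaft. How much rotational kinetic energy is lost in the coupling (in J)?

No external torque acts about the common axis, so total angular momentum is conserved.
Moments of inertia: I_A = ½(5.81)(0.286)² = 0.2376 kg·m²; I_B = (12.4)(0.382)² = 1.809 kg·m².
Taking A's sense as positive: L = (0.2376)(12.1) + (1.809)(11.7) = 24.05 kg·m²·rad/s.
Combined I = 0.2376 + 1.809 = 2.047 kg·m².
ω_f = L / I = 24.05 / 2.047 = 11.75 rad/s.
KE_i = ½ΣIω² = 141.2 J; KE_f = ½(2.047)(11.75)² = 141.2 J.

ΔKE lost ≈ 0.0168 J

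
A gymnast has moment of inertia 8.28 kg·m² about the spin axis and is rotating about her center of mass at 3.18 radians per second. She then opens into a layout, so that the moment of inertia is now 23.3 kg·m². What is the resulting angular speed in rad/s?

No external torque acts about the spin axis, so angular momentum is conserved.
ω₂ = I₁ω₁ / I₂ = (8.280)(3.18 rad/s) / (23.30) = 1.130 rad/s.

ω₂ ≈ 1.13 rad/s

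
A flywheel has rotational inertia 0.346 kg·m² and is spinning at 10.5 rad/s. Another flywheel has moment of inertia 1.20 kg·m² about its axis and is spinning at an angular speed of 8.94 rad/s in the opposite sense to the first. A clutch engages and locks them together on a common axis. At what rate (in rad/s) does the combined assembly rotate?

The coupling torques are internal; angular momentum about the shared axis is conserved.
Taking A's sense as positive: L = (0.3460)(10.5) − (1.200)(8.94) = -7.095 kg·m²·rad/s.
Combined I = 0.3460 + 1.200 = 1.546 kg·m².
ω_f = L / I = -7.095 / 1.546 = -4.589 rad/s.

|ω_f| ≈ 4.59 rad/s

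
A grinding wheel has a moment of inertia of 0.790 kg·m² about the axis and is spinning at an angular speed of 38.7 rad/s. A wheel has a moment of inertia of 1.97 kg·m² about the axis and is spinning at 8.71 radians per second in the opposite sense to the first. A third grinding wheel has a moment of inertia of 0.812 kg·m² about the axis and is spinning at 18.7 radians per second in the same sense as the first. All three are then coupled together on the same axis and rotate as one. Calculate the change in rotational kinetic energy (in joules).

No external torque acts about the common axis, so total angular momentum is conserved.
Taking A's sense as positive: L = (0.7900)(38.7) − (1.970)(8.71) + (0.8120)(18.7) = 28.60 kg·m²·rad/s.
Combined I = 0.7900 + 1.970 + 0.8120 = 3.572 kg·m².
ω_f = L / I = 28.60 / 3.572 = 8.006 rad/s.
KE_i = ½ΣIω² = 808.3 J; KE_f = ½(3.572)(8.006)² = 114.5 J.

ΔKE ≈ -694 J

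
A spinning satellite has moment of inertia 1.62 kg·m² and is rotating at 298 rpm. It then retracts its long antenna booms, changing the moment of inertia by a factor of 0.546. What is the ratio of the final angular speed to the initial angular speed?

Angular momentum about the spin axis is conserved since the torque about it is zero.
I₂ = 0.546 × 1.62 = 0.8845 kg·m².
ω₂/ω₁ = I₁/I₂ = 1.620 / 0.8845 = 1.832.

ω₂/ω₁ ≈ 1.83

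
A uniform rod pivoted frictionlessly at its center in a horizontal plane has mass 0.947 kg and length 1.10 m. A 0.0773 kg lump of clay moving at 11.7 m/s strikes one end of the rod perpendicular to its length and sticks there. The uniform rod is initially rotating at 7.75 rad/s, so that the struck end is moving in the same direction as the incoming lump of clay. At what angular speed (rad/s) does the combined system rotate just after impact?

|ω_f| ≈ 10.4 rad/s

The axle reaction passes through the pivot and exerts no torque about it; angular momentum about the pivot is conserved through the impact.
I_p = (1/12)(0.947)(1.10)² = 0.09549 kg·m². Taking the sense of the lump of clay's angular momentum as positive, L_{lump} = m v R = (0.0773)(11.7)(1.10/2) = 0.4974 kg·m²/s.
L_i = +I_p ω_p + m v R = +(0.09549)(7.75) + 0.4974 = 1.237 kg·m²/s.
After sticking, I_f = I_p + m R² = 0.09549 + (0.0773)(1.10/2)² = 0.1189 kg·m².
ω_f = L_i / I_f = 1.237 / 0.1189 = 10.41 rad/s.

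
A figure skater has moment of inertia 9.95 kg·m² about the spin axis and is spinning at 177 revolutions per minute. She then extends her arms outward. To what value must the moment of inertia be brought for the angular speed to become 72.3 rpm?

I₂ ≈ 24.4 kg·m²

Angular momentum about the spin axis is conserved since the torque about it is zero.
I₂ = I₁ω₁ / ω₂ = (9.95)(177) / (72.3) = 24.36 kg·m².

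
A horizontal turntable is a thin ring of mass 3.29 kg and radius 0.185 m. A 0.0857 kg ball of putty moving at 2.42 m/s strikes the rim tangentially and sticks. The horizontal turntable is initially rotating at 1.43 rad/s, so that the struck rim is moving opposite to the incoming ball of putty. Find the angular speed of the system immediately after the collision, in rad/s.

|ω_f| ≈ 1.06 rad/s

The axle reaction passes through the axle and exerts no torque about it; angular momentum about the axle is conserved through the impact.
I_p = (3.29)(0.185)² = 0.1126 kg·m². Taking the sense of the ball of putty's angular momentum as positive, L_{ball} = m v R = (0.0857)(2.42)(0.185) = 0.03837 kg·m²/s.
L_i = −I_p ω_p + m v R = −(0.1126)(1.43) + 0.03837 = -0.1227 kg·m²/s.
After sticking, I_f = I_p + m R² = 0.1126 + (0.0857)(0.185)² = 0.1155 kg·m².
ω_f = L_i / I_f = -0.1227 / 0.1155 = -1.062 rad/s.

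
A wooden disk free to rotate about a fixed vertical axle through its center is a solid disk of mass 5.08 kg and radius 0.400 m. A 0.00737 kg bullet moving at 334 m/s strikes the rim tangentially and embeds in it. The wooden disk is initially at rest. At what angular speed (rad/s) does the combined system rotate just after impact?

|ω_f| ≈ 2.42 rad/s

The axle reaction passes through the axle and exerts no torque about it; angular momentum about the axle is conserved through the impact.
I_p = ½(5.08)(0.400)² = 0.4064 kg·m². Taking the sense of the bullet's angular momentum as positive, L_{bullet} = m v R = (0.00737)(334)(0.400) = 0.9846 kg·m²/s.
L_i = 0 + 0.9846 = 0.9846 kg·m²/s.
After sticking, I_f = I_p + m R² = 0.4064 + (0.00737)(0.400)² = 0.4076 kg·m².
ω_f = L_i / I_f = 0.9846 / 0.4076 = 2.416 rad/s.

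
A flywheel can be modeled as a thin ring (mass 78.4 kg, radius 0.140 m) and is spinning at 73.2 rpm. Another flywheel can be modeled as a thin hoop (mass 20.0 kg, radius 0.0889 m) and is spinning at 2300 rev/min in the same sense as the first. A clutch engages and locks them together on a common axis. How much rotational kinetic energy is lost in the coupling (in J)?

ΔKE lost ≈ 3900 J

No external torque acts about the common axis, so total angular momentum is conserved.
Moments of inertia: I_A = (78.4)(0.140)² = 1.537 kg·m²; I_B = (20.0)(0.0889)² = 0.1581 kg·m².
Taking A's sense as positive: L = (1.537)(73.2) + (0.1581)(2300) = 476.0 kg·m²·rpm.
Combined I = 1.537 + 0.1581 = 1.695 kg·m².
ω_f = L / I = 476.0 / 1.695 = 280.9 rpm.
KE_i = ½ΣIω² = 4630 J; KE_f = ½(1.695)(29.41)² = 733.2 J.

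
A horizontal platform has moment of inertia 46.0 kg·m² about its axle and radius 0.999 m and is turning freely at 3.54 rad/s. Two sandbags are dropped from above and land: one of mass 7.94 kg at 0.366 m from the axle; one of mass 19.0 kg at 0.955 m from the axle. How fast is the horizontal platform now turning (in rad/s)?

No external torque acts about the axle; L_before = L_after.
Added inertia Σmr² = (7.94)(0.366)² + (19.0)(0.955)² = 18.39 kg·m²; I_f = 46.00 + 18.39 = 64.39 kg·m².
ω_f = I_p ω_i / I_f = (46.00)(3.54) / 64.39 = 2.529 rad/s.

ω_f ≈ 2.53 rad/s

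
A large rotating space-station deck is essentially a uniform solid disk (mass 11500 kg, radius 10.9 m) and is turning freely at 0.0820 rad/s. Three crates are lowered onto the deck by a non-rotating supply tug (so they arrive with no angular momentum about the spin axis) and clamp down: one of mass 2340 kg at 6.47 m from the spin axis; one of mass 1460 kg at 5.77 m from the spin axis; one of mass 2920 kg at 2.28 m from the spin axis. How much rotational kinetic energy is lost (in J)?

energy lost ≈ 440 J

No external torque acts about the spin axis; L_before = L_after.
I_p = ½(11500)(10.9)² = 6.832e+05 kg·m².
Added inertia Σmr² = (2340)(6.47)² + (1460)(5.77)² + (2920)(2.28)² = 1.617e+05 kg·m²; I_f = 6.832e+05 + 1.617e+05 = 8.449e+05 kg·m².
ω_f = I_p ω_i / I_f = (6.832e+05)(0.0820) / 8.449e+05 = 0.06630 rad/s.
KE_i = ½(6.832e+05)(0.08200 rad/s)² = 2297 J; KE_f = ½(8.449e+05)(0.06630)² = 1857 J.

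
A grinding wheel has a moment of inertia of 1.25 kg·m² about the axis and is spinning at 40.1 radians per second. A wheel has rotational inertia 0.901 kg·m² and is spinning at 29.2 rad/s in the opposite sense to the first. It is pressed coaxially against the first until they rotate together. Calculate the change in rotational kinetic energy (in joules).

ΔKE ≈ -1260 J

The coupling torques are internal; angular momentum about the shared axis is conserved.
Taking A's sense as positive: L = (1.250)(40.1) − (0.9010)(29.2) = 23.82 kg·m²·rad/s.
Combined I = 1.250 + 0.9010 = 2.151 kg·m².
ω_f = L / I = 23.82 / 2.151 = 11.07 rad/s.
KE_i = ½ΣIω² = 1389 J; KE_f = ½(2.151)(11.07)² = 131.8 J.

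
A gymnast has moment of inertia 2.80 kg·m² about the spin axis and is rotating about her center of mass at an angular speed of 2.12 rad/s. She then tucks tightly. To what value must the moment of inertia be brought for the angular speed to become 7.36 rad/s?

Angular momentum about the spin axis is conserved since the torque about it is zero.
I₂ = I₁ω₁ / ω₂ = (2.80)(2.12) / (7.36) = 0.8065 kg·m².

I₂ ≈ 0.807 kg·m²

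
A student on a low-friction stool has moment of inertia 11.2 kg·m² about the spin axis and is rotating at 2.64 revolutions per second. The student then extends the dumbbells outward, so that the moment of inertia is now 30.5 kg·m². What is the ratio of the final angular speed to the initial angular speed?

Angular momentum about the spin axis is conserved since the torque about it is zero.
ω₂/ω₁ = I₁/I₂ = 11.20 / 30.50 = 0.3672.

ω₂/ω₁ ≈ 0.367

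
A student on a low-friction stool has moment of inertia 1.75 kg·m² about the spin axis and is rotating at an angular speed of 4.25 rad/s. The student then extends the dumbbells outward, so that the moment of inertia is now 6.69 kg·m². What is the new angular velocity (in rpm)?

Angular momentum about the spin axis is conserved since the torque about it is zero.
ω₂ = I₁ω₁ / I₂ = (1.750)(4.25 rad/s) / (6.690) = 1.112 rad/s = 10.62 rpm.

ω₂ ≈ 10.6 rpm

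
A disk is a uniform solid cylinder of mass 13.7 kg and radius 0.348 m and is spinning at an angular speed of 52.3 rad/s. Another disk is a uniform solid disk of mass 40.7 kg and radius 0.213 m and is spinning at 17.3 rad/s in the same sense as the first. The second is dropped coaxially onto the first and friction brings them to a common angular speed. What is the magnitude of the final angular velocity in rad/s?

No external torque acts about the common axis, so total angular momentum is conserved.
Moments of inertia: I_A = ½(13.7)(0.348)² = 0.8296 kg·m²; I_B = ½(40.7)(0.213)² = 0.9233 kg·m².
Taking A's sense as positive: L = (0.8296)(52.3) + (0.9233)(17.3) = 59.36 kg·m²·rad/s.
Combined I = 0.8296 + 0.9233 = 1.753 kg·m².
ω_f = L / I = 59.36 / 1.753 = 33.86 rad/s.

|ω_f| ≈ 33.9 rad/s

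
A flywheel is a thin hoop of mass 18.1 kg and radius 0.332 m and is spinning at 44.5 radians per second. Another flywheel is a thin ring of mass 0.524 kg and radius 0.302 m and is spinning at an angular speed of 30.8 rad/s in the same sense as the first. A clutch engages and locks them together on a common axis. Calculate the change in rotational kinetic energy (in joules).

No external torque acts about the common axis, so total angular momentum is conserved.
Moments of inertia: I_A = (18.1)(0.332)² = 1.995 kg·m²; I_B = (0.524)(0.302)² = 0.04779 kg·m².
Taking A's sense as positive: L = (1.995)(44.5) + (0.04779)(30.8) = 90.25 kg·m²·rad/s.
Combined I = 1.995 + 0.04779 = 2.043 kg·m².
ω_f = L / I = 90.25 / 2.043 = 44.18 rad/s.
KE_i = ½ΣIω² = 1998 J; KE_f = ½(2.043)(44.18)² = 1994 J.

ΔKE ≈ -4.38 J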